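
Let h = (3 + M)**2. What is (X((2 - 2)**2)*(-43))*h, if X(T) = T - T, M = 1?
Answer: 0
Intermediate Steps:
h = 16 (h = (3 + 1)**2 = 4**2 = 16)
X(T) = 0
(X((2 - 2)**2)*(-43))*h = (0*(-43))*16 = 0*16 = 0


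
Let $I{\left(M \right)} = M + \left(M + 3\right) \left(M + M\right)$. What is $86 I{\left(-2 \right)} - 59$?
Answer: $-575$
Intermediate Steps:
$I{\left(M \right)} = M + 2 M \left(3 + M\right)$ ($I{\left(M \right)} = M + \left(3 + M\right) 2 M = M + 2 M \left(3 + M\right)$)
$86 I{\left(-2 \right)} - 59 = 86 \left(- 2 \left(7 + 2 \left(-2\right)\right)\right) - 59 = 86 \left(- 2 \left(7 - 4\right)\right) - 59 = 86 \left(\left(-2\right) 3\right) - 59 = 86 \left(-6\right) - 59 = -516 - 59 = -575$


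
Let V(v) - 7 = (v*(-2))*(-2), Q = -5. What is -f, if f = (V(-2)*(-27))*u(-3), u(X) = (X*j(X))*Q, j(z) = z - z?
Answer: 0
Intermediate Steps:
j(z) = 0
u(X) = 0 (u(X) = (X*0)*(-5) = 0*(-5) = 0)
V(v) = 7 + 4*v (V(v) = 7 + (v*(-2))*(-2) = 7 - 2*v*(-2) = 7 + 4*v)
f = 0 (f = ((7 + 4*(-2))*(-27))*0 = ((7 - 8)*(-27))*0 = -1*(-27)*0 = 27*0 = 0)
-f = -1*0 = 0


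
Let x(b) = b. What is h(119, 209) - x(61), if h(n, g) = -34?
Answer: -95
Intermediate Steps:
h(119, 209) - x(61) = -34 - 1*61 = -34 - 61 = -95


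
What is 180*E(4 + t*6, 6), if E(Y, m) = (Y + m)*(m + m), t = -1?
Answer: 8640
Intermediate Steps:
E(Y, m) = 2*m*(Y + m) (E(Y, m) = (Y + m)*(2*m) = 2*m*(Y + m))
180*E(4 + t*6, 6) = 180*(2*6*((4 - 1*6) + 6)) = 180*(2*6*((4 - 6) + 6)) = 180*(2*6*(-2 + 6)) = 180*(2*6*4) = 180*48 = 8640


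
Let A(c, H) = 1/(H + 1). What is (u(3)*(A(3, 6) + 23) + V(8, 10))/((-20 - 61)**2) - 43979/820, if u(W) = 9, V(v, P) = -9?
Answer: -224297737/4184460 ≈ -53.603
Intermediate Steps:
A(c, H) = 1/(1 + H)
(u(3)*(A(3, 6) + 23) + V(8, 10))/((-20 - 61)**2) - 43979/820 = (9*(1/(1 + 6) + 23) - 9)/((-20 - 61)**2) - 43979/820 = (9*(1/7 + 23) - 9)/((-81)**2) - 43979*1/820 = (9*(1/7 + 23) - 9)/6561 - 43979/820 = (9*(162/7) - 9)*(1/6561) - 43979/820 = (1458/7 - 9)*(1/6561) - 43979/820 = (1395/7)*(1/6561) - 43979/820 = 155/5103 - 43979/820 = -224297737/4184460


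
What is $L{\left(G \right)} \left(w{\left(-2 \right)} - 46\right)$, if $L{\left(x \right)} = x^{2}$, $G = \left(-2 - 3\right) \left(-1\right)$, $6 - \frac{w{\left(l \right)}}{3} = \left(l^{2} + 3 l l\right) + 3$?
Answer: $-2125$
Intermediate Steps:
$w{\left(l \right)} = 9 - 12 l^{2}$ ($w{\left(l \right)} = 18 - 3 \left(\left(l^{2} + 3 l l\right) + 3\right) = 18 - 3 \left(\left(l^{2} + 3 l^{2}\right) + 3\right) = 18 - 3 \left(4 l^{2} + 3\right) = 18 - 3 \left(3 + 4 l^{2}\right) = 18 - \left(9 + 12 l^{2}\right) = 9 - 12 l^{2}$)
$G = 5$ ($G = \left(-5\right) \left(-1\right) = 5$)
$L{\left(G \right)} \left(w{\left(-2 \right)} - 46\right) = 5^{2} \left(\left(9 - 12 \left(-2\right)^{2}\right) - 46\right) = 25 \left(\left(9 - 48\right) - 46\right) = 25 \left(-39 - 46\right) = 25 \left(-85\right) = -2125$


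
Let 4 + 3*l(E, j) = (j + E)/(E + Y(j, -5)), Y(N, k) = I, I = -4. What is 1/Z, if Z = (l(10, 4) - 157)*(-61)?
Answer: 9/86498 ≈ 0.00010405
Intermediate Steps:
Y(N, k) = -4
l(E, j) = -4/3 + (E + j)/(3*(-4 + E)) (l(E, j) = -4/3 + ((j + E)/(E - 4))/3 = -4/3 + ((E + j)/(-4 + E))/3 = -4/3 + (E + j)/(3*(-4 + E)))
Z = 86498/9 (Z = ((16 + 4 - 3*10)/(3*(-4 + 10)) - 157)*(-61) = ((⅓)*(16 + 4 - 30)/6 - 157)*(-61) = ((⅓)*(⅙)*(-10) - 157)*(-61) = (-5/9 - 157)*(-61) = -1418/9*(-61) = 86498/9 ≈ 9610.9)
1/Z = 1/(86498/9) = 9/86498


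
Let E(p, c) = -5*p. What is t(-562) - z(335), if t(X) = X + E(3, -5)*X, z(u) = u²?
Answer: -104357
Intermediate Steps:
t(X) = -14*X (t(X) = X + (-5*3)*X = X - 15*X = -14*X)
t(-562) - z(335) = -14*(-562) - 1*335² = 7868 - 1*112225 = 7868 - 112225 = -104357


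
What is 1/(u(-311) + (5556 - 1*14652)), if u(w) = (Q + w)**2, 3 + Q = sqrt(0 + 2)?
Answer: 44751/4004909618 + 157*sqrt(2)/2002454809 ≈ 1.1285e-5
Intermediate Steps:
Q = -3 + sqrt(2) (Q = -3 + sqrt(0 + 2) = -3 + sqrt(2) ≈ -1.5858)
u(w) = (-3 + w + sqrt(2))**2 (u(w) = ((-3 + sqrt(2)) + w)**2 = (-3 + w + sqrt(2))**2)
1/(u(-311) + (5556 - 1*14652)) = 1/((-3 - 311 + sqrt(2))**2 + (5556 - 1*14652)) = 1/((-314 + sqrt(2))**2 + (5556 - 14652)) = 1/((-314 + sqrt(2))**2 - 9096) = 1/(-9096 + (-314 + sqrt(2))**2)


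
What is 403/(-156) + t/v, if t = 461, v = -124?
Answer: -586/93 ≈ -6.3011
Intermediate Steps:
403/(-156) + t/v = 403/(-156) + 461/(-124) = 403*(-1/156) + 461*(-1/124) = -31/12 - 461/124 = -586/93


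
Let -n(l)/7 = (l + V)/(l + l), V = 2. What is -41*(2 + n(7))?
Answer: 205/2 ≈ 102.50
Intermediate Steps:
n(l) = -7*(2 + l)/(2*l) (n(l) = -7*(l + 2)/(l + l) = -7*(2 + l)/(2*l))
-41*(2 + n(7)) = -41*(2 + (-7/2 - 7/7)) = -41*(2 + (-7/2 - 7*1/7)) = -41*(2 + (-7/2 - 1)) = -41*(2 - 9/2) = -41*(-5/2) = 205/2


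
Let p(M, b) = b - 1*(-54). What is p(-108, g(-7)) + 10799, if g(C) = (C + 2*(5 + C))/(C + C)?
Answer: 151953/14 ≈ 10854.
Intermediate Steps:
g(C) = (10 + 3*C)/(2*C) (g(C) = (C + (10 + 2*C))/((2*C)) = (10 + 3*C)*(1/(2*C)) = (10 + 3*C)/(2*C))
p(M, b) = 54 + b (p(M, b) = b + 54 = 54 + b)
p(-108, g(-7)) + 10799 = (54 + (3/2 + 5/(-7))) + 10799 = (54 + (3/2 + 5*(-⅐))) + 10799 = (54 + (3/2 - 5/7)) + 10799 = (54 + 11/14) + 10799 = 767/14 + 10799 = 151953/14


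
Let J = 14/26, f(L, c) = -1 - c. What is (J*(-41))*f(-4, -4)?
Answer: -861/13 ≈ -66.231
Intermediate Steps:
J = 7/13 (J = 14*(1/26) = 7/13 ≈ 0.53846)
(J*(-41))*f(-4, -4) = ((7/13)*(-41))*(-1 - 1*(-4)) = -287*(-1 + 4)/13 = -287/13*3 = -861/13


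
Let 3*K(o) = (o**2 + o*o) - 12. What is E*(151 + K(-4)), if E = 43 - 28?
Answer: 2365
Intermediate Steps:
E = 15
K(o) = -4 + 2*o**2/3 (K(o) = ((o**2 + o*o) - 12)/3 = ((o**2 + o**2) - 12)/3 = (2*o**2 - 12)/3 = (-12 + 2*o**2)/3 = -4 + 2*o**2/3)
E*(151 + K(-4)) = 15*(151 + (-4 + (2/3)*(-4)**2)) = 15*(151 + (-4 + (2/3)*16)) = 15*(151 + (-4 + 32/3)) = 15*(151 + 20/3) = 15*(473/3) = 2365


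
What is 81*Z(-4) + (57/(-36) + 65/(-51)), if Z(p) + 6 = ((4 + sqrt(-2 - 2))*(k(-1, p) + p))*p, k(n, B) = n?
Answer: 1222193/204 + 3240*I ≈ 5991.1 + 3240.0*I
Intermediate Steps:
Z(p) = -6 + p*(-1 + p)*(4 + 2*I) (Z(p) = -6 + ((4 + sqrt(-2 - 2))*(-1 + p))*p = -6 + ((4 + sqrt(-4))*(-1 + p))*p = -6 + ((4 + 2*I)*(-1 + p))*p = -6 + ((-1 + p)*(4 + 2*I))*p = -6 + p*(-1 + p)*(4 + 2*I))
81*Z(-4) + (57/(-36) + 65/(-51)) = 81*(-6 - 2*(-4)*(2 + I) + 2*(-4)**2*(2 + I)) + (57/(-36) + 65/(-51)) = 81*(-6 + (16 + 8*I) + 2*16*(2 + I)) + (57*(-1/36) + 65*(-1/51)) = 81*(-6 + (16 + 8*I) + (64 + 32*I)) + (-19/12 - 65/51) = 81*(74 + 40*I) - 583/204 = (5994 + 3240*I) - 583/204 = 1222193/204 + 3240*I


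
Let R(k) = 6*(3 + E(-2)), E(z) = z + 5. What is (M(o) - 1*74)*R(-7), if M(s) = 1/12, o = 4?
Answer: -2661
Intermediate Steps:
E(z) = 5 + z
M(s) = 1/12
R(k) = 36 (R(k) = 6*(3 + (5 - 2)) = 6*(3 + 3) = 6*6 = 36)
(M(o) - 1*74)*R(-7) = (1/12 - 1*74)*36 = (1/12 - 74)*36 = -887/12*36 = -2661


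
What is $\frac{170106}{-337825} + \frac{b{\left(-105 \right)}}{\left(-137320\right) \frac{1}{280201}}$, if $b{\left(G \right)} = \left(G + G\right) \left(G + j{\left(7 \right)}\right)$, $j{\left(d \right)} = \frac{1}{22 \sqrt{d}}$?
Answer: $- \frac{208725216624717}{4639012900} + \frac{840603 \sqrt{7}}{302104} \approx -44986.0$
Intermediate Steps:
$j{\left(d \right)} = \frac{1}{22 \sqrt{d}}$
$b{\left(G \right)} = 2 G \left(G + \frac{\sqrt{7}}{154}\right)$ ($b{\left(G \right)} = \left(G + G\right) \left(G + \frac{1}{22 \sqrt{7}}\right) = 2 G \left(G + \frac{\frac{1}{7} \sqrt{7}}{22}\right) = 2 G \left(G + \frac{\sqrt{7}}{154}\right)$)
$\frac{170106}{-337825} + \frac{b{\left(-105 \right)}}{\left(-137320\right) \frac{1}{280201}} = \frac{170106}{-337825} + \frac{\frac{1}{77} \left(-105\right) \left(\sqrt{7} + 154 \left(-105\right)\right)}{\left(-137320\right) \frac{1}{280201}} = 170106 \left(- \frac{1}{337825}\right) + \frac{\frac{1}{77} \left(-105\right) \left(\sqrt{7} - 16170\right)}{\left(-137320\right) \frac{1}{280201}} = - \frac{170106}{337825} + \frac{\frac{1}{77} \left(-105\right) \left(-16170 + \sqrt{7}\right)}{- \frac{137320}{280201}} = - \frac{170106}{337825} + \left(22050 - \frac{15 \sqrt{7}}{11}\right) \left(- \frac{280201}{137320}\right) = - \frac{170106}{337825} - \left(\frac{617843205}{13732} - \frac{840603 \sqrt{7}}{302104}\right) = - \frac{208725216624717}{4639012900} + \frac{840603 \sqrt{7}}{302104}$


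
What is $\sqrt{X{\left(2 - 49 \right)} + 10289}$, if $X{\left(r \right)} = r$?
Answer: $3 \sqrt{1138} \approx 101.2$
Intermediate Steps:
$\sqrt{X{\left(2 - 49 \right)} + 10289} = \sqrt{\left(2 - 49\right) + 10289} = \sqrt{-47 + 10289} = \sqrt{10242} = 3 \sqrt{1138}$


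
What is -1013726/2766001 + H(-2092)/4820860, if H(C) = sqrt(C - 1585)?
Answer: -7622/20797 + I*sqrt(3677)/4820860 ≈ -0.3665 + 1.2578e-5*I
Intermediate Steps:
H(C) = sqrt(-1585 + C)
-1013726/2766001 + H(-2092)/4820860 = -1013726/2766001 + sqrt(-1585 - 2092)/4820860 = -1013726*1/2766001 + sqrt(-3677)*(1/4820860) = -7622/20797 + (I*sqrt(3677))*(1/4820860) = -7622/20797 + I*sqrt(3677)/4820860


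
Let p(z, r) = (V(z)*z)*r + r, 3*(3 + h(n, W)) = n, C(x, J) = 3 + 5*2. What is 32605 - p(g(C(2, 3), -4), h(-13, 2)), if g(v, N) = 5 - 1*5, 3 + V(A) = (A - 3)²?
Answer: 97837/3 ≈ 32612.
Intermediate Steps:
V(A) = -3 + (-3 + A)² (V(A) = -3 + (A - 3)² = -3 + (-3 + A)²)
C(x, J) = 13 (C(x, J) = 3 + 10 = 13)
h(n, W) = -3 + n/3
g(v, N) = 0 (g(v, N) = 5 - 5 = 0)
p(z, r) = r + r*z*(-3 + (-3 + z)²) (p(z, r) = ((-3 + (-3 + z)²)*z)*r + r = (z*(-3 + (-3 + z)²))*r + r = r*z*(-3 + (-3 + z)²) + r = r + r*z*(-3 + (-3 + z)²))
32605 - p(g(C(2, 3), -4), h(-13, 2)) = 32605 - (-3 + (⅓)*(-13))*(1 + 0*(-3 + (-3 + 0)²)) = 32605 - (-3 - 13/3)*(1 + 0*(-3 + (-3)²)) = 32605 - (-22)*(1 + 0*(-3 + 9))/3 = 32605 - (-22)*(1 + 0*6)/3 = 32605 - (-22)*(1 + 0)/3 = 32605 - (-22)/3 = 32605 - 1*(-22/3) = 32605 + 22/3 = 97837/3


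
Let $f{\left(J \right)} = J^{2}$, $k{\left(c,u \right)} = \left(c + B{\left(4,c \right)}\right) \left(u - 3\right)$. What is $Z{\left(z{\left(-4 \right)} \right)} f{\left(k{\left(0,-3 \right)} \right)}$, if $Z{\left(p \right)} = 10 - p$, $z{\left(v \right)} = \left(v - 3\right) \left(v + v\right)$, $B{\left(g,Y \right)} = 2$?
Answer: $-6624$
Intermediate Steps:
$z{\left(v \right)} = 2 v \left(-3 + v\right)$ ($z{\left(v \right)} = \left(-3 + v\right) 2 v = 2 v \left(-3 + v\right)$)
$k{\left(c,u \right)} = \left(-3 + u\right) \left(2 + c\right)$ ($k{\left(c,u \right)} = \left(c + 2\right) \left(u - 3\right) = \left(2 + c\right) \left(-3 + u\right) = \left(-3 + u\right) \left(2 + c\right)$)
$Z{\left(z{\left(-4 \right)} \right)} f{\left(k{\left(0,-3 \right)} \right)} = \left(10 - 2 \left(-4\right) \left(-3 - 4\right)\right) \left(-6 - 0 + 2 \left(-3\right) + 0 \left(-3\right)\right)^{2} = \left(10 - 2 \left(-4\right) \left(-7\right)\right) \left(-6 + 0 - 6 + 0\right)^{2} = \left(10 - 56\right) \left(-12\right)^{2} = \left(10 - 56\right) 144 = \left(-46\right) 144 = -6624$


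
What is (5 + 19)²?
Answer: 576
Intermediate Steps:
(5 + 19)² = 24² = 576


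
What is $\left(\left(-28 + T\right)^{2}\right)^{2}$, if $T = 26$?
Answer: $16$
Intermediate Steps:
$\left(\left(-28 + T\right)^{2}\right)^{2} = \left(\left(-28 + 26\right)^{2}\right)^{2} = \left(\left(-2\right)^{2}\right)^{2} = 4^{2} = 16$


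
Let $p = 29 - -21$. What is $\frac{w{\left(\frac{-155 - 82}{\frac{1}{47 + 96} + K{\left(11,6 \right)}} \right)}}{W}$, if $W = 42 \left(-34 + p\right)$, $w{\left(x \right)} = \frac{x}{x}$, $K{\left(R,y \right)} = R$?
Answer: $\frac{1}{672} \approx 0.0014881$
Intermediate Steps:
$p = 50$ ($p = 29 + 21 = 50$)
$w{\left(x \right)} = 1$
$W = 672$ ($W = 42 \left(-34 + 50\right) = 42 \cdot 16 = 672$)
$\frac{w{\left(\frac{-155 - 82}{\frac{1}{47 + 96} + K{\left(11,6 \right)}} \right)}}{W} = 1 \cdot \frac{1}{672} = \frac{1}{672}$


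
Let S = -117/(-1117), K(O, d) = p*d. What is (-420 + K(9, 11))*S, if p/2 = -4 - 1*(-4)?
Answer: -49140/1117 ≈ -43.993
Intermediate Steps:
p = 0 (p = 2*(-4 - 1*(-4)) = 2*(-4 + 4) = 2*0 = 0)
K(O, d) = 0 (K(O, d) = 0*d = 0)
S = 117/1117 (S = -117*(-1/1117) = 117/1117 ≈ 0.10474)
(-420 + K(9, 11))*S = (-420 + 0)*(117/1117) = -420*117/1117 = -49140/1117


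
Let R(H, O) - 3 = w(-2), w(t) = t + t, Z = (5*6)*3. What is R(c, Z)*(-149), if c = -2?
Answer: 149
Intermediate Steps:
Z = 90 (Z = 30*3 = 90)
w(t) = 2*t
R(H, O) = -1 (R(H, O) = 3 + 2*(-2) = 3 - 4 = -1)
R(c, Z)*(-149) = -1*(-149) = 149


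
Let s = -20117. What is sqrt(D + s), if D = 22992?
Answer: 5*sqrt(115) ≈ 53.619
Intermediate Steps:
sqrt(D + s) = sqrt(22992 - 20117) = sqrt(2875) = 5*sqrt(115)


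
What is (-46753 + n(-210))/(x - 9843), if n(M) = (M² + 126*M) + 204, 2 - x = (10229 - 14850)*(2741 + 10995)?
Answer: -28909/63464215 ≈ -0.00045552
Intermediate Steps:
x = 63474058 (x = 2 - (10229 - 14850)*(2741 + 10995) = 2 - (-4621)*13736 = 2 - 1*(-63474056) = 2 + 63474056 = 63474058)
n(M) = 204 + M² + 126*M
(-46753 + n(-210))/(x - 9843) = (-46753 + (204 + (-210)² + 126*(-210)))/(63474058 - 9843) = (-46753 + (204 + 44100 - 26460))/63464215 = (-46753 + 17844)*(1/63464215) = -28909*1/63464215 = -28909/63464215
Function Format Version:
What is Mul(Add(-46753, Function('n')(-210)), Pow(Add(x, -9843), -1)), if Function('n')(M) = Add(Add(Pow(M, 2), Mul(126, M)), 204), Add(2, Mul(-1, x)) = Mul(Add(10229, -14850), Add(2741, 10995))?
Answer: Rational(-28909, 63464215) ≈ -0.00045552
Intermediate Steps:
x = 63474058 (x = Add(2, Mul(-1, Mul(Add(10229, -14850), Add(2741, 10995)))) = Add(2, Mul(-1, Mul(-4621, 13736))) = Add(2, Mul(-1, -63474056)) = Add(2, 63474056) = 63474058)
Function('n')(M) = Add(204, Pow(M, 2), Mul(126, M))
Mul(Add(-46753, Function('n')(-210)), Pow(Add(x, -9843), -1)) = Mul(Add(-46753, Add(204, Pow(-210, 2), Mul(126, -210))), Pow(Add(63474058, -9843), -1)) = Mul(Add(-46753, Add(204, 44100, -26460)), Pow(63464215, -1)) = Mul(Add(-46753, 17844), Rational(1, 63464215)) = Mul(-28909, Rational(1, 63464215)) = Rational(-28909, 63464215)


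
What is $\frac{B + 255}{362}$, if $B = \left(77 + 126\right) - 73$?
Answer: $\frac{385}{362} \approx 1.0635$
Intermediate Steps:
$B = 130$ ($B = 203 - 73 = 130$)
$\frac{B + 255}{362} = \frac{130 + 255}{362} = 385 \cdot \frac{1}{362} = \frac{385}{362}$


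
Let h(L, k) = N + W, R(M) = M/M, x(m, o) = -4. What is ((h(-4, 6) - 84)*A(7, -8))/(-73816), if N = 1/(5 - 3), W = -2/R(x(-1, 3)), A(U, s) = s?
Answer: -171/18454 ≈ -0.0092663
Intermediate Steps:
R(M) = 1
W = -2 (W = -2/1 = -2*1 = -2)
N = ½ (N = 1/2 = ½ ≈ 0.50000)
h(L, k) = -3/2 (h(L, k) = ½ - 2 = -3/2)
((h(-4, 6) - 84)*A(7, -8))/(-73816) = ((-3/2 - 84)*(-8))/(-73816) = -171/2*(-8)*(-1/73816) = 684*(-1/73816) = -171/18454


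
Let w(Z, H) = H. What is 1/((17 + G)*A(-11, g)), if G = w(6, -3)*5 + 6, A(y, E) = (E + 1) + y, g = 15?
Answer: 1/40 ≈ 0.025000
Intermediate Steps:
A(y, E) = 1 + E + y (A(y, E) = (1 + E) + y = 1 + E + y)
G = -9 (G = -3*5 + 6 = -15 + 6 = -9)
1/((17 + G)*A(-11, g)) = 1/((17 - 9)*(1 + 15 - 11)) = 1/(8*5) = 1/40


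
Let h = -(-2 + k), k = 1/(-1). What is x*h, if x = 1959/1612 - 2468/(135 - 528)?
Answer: 4748303/211172 ≈ 22.485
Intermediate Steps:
k = -1
h = 3 (h = -(-2 - 1) = -1*(-3) = 3)
x = 4748303/633516 (x = 1959*(1/1612) - 2468/(-393) = 1959/1612 - 2468*(-1/393) = 1959/1612 + 2468/393 = 4748303/633516 ≈ 7.4952)
x*h = (4748303/633516)*3 = 4748303/211172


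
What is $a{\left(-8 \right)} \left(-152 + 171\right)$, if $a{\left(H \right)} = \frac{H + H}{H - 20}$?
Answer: $\frac{76}{7} \approx 10.857$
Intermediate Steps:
$a{\left(H \right)} = \frac{2 H}{-20 + H}$
$a{\left(-8 \right)} \left(-152 + 171\right) = 2 \left(-8\right) \frac{1}{-20 - 8} \left(-152 + 171\right) = 2 \left(-8\right) \frac{1}{-28} \cdot 19 = 2 \left(-8\right) \left(- \frac{1}{28}\right) 19 = \frac{4}{7} \cdot 19 = \frac{76}{7}$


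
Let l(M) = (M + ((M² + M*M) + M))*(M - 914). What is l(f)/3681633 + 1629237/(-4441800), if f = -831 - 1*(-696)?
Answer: -19397454286669/1817008606600 ≈ -10.675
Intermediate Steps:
f = -135 (f = -831 + 696 = -135)
l(M) = (-914 + M)*(2*M + 2*M²) (l(M) = (M + ((M² + M²) + M))*(-914 + M) = (M + (2*M² + M))*(-914 + M) = (M + (M + 2*M²))*(-914 + M) = (2*M + 2*M²)*(-914 + M) = (-914 + M)*(2*M + 2*M²))
l(f)/3681633 + 1629237/(-4441800) = (2*(-135)*(-914 + (-135)² - 913*(-135)))/3681633 + 1629237/(-4441800) = (2*(-135)*(-914 + 18225 + 123255))*(1/3681633) + 1629237*(-1/4441800) = (2*(-135)*140566)*(1/3681633) - 543079/1480600 = -37952820*1/3681633 - 543079/1480600 = -12650940/1227211 - 543079/1480600 = -19397454286669/1817008606600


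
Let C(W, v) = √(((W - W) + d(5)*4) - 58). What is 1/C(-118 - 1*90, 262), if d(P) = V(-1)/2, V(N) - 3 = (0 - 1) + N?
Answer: -I*√14/28 ≈ -0.13363*I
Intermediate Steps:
V(N) = 2 + N (V(N) = 3 + ((0 - 1) + N) = 3 + (-1 + N) = 2 + N)
d(P) = ½ (d(P) = (2 - 1)/2 = 1*(½) = ½)
C(W, v) = 2*I*√14 (C(W, v) = √(((W - W) + (½)*4) - 58) = √((0 + 2) - 58) = √(2 - 58) = √(-56) = 2*I*√14)
1/C(-118 - 1*90, 262) = 1/(2*I*√14) = -I*√14/28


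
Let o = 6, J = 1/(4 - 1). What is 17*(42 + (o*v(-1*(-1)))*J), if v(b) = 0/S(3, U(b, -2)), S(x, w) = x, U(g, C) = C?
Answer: 714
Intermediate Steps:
J = 1/3 ≈ 0.33333
v(b) = 0 (v(b) = 0/3 = 0*(1/3) = 0)
17*(42 + (o*v(-1*(-1)))*J) = 17*(42 + (6*0)*(1/3)) = 17*(42 + 0*(1/3)) = 17*(42 + 0) = 17*42 = 714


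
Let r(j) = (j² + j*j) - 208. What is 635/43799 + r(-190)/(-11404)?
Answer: -786484017/124870949 ≈ -6.2984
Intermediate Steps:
r(j) = -208 + 2*j² (r(j) = (j² + j²) - 208 = 2*j² - 208 = -208 + 2*j²)
635/43799 + r(-190)/(-11404) = 635/43799 + (-208 + 2*(-190)²)/(-11404) = 635*(1/43799) + (-208 + 2*36100)*(-1/11404) = 635/43799 + (-208 + 72200)*(-1/11404) = 635/43799 + 71992*(-1/11404) = 635/43799 - 17998/2851 = -786484017/124870949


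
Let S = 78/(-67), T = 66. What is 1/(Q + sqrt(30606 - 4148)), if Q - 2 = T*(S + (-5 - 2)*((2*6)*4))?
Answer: -49942001/1111191879837 - 4489*sqrt(26458)/2222383759674 ≈ -4.5273e-5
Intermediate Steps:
S = -78/67 (S = 78*(-1/67) = -78/67 ≈ -1.1642)
Q = -1490806/67 (Q = 2 + 66*(-78/67 + (-5 - 2)*((2*6)*4)) = 2 + 66*(-78/67 - 84*4) = 2 + 66*(-78/67 - 7*48) = 2 + 66*(-78/67 - 336) = 2 + 66*(-22590/67) = 2 - 1490940/67 = -1490806/67 ≈ -22251.)
1/(Q + sqrt(30606 - 4148)) = 1/(-1490806/67 + sqrt(30606 - 4148)) = 1/(-1490806/67 + sqrt(26458))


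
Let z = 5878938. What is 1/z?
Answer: 1/5878938 ≈ 1.7010e-7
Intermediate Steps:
1/z = 1/5878938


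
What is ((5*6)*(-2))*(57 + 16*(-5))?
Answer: 1380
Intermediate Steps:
((5*6)*(-2))*(57 + 16*(-5)) = (30*(-2))*(57 - 80) = -60*(-23) = 1380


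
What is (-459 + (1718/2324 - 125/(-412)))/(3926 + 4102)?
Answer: -12180241/213519824 ≈ -0.057045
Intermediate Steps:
(-459 + (1718/2324 - 125/(-412)))/(3926 + 4102) = (-459 + (1718*(1/2324) - 125*(-1/412)))/8028 = (-459 + (859/1162 + 125/412))*(1/8028) = (-459 + 249579/239372)*(1/8028) = -109622169/239372*1/8028 = -12180241/213519824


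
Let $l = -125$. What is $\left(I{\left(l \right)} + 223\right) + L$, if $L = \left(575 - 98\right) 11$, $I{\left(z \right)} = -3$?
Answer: $5467$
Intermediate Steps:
$L = 5247$ ($L = \left(575 - 98\right) 11 = 477 \cdot 11 = 5247$)
$\left(I{\left(l \right)} + 223\right) + L = \left(-3 + 223\right) + 5247 = 220 + 5247 = 5467$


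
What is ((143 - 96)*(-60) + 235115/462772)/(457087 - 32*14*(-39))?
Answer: -1304781925/219612617548 ≈ -0.0059413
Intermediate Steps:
((143 - 96)*(-60) + 235115/462772)/(457087 - 32*14*(-39)) = (47*(-60) + 235115*(1/462772))/(457087 - 448*(-39)) = (-2820 + 235115/462772)/(457087 + 17472) = -1304781925/462772/474559 = -1304781925/462772*1/474559 = -1304781925/219612617548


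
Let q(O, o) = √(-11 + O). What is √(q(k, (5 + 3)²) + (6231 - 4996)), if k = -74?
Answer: √(1235 + I*√85) ≈ 35.143 + 0.1312*I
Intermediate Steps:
√(q(k, (5 + 3)²) + (6231 - 4996)) = √(√(-11 - 74) + (6231 - 4996)) = √(√(-85) + 1235) = √(I*√85 + 1235) = √(1235 + I*√85)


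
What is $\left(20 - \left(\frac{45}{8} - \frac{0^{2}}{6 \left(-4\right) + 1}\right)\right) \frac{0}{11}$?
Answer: $0$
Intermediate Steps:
$\left(20 - \left(\frac{45}{8} - \frac{0^{2}}{6 \left(-4\right) + 1}\right)\right) \frac{0}{11} = \left(20 - \left(\frac{45}{8} + \frac{0}{-24 + 1}\right)\right) 0 \cdot \frac{1}{11} = \left(20 - \left(\frac{45}{8} + \frac{0}{-23}\right)\right) 0 = \left(20 + \left(- \frac{45}{8} + 0 \left(- \frac{1}{23}\right)\right)\right) 0 = \left(20 + \left(- \frac{45}{8} + 0\right)\right) 0 = \left(20 - \frac{45}{8}\right) 0 = \frac{115}{8} \cdot 0 = 0$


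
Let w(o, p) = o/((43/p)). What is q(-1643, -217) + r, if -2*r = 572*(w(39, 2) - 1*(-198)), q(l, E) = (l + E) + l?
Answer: -2607941/43 ≈ -60650.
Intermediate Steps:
w(o, p) = o*p/43 (w(o, p) = o*(p/43) = o*p/43)
q(l, E) = E + 2*l (q(l, E) = (E + l) + l = E + 2*l)
r = -2457312/43 (r = -286*((1/43)*39*2 - 1*(-198)) = -286*(78/43 + 198) = -286*8592/43 = -½*4914624/43 = -2457312/43 ≈ -57147.)
q(-1643, -217) + r = (-217 + 2*(-1643)) - 2457312/43 = (-217 - 3286) - 2457312/43 = -3503 - 2457312/43 = -2607941/43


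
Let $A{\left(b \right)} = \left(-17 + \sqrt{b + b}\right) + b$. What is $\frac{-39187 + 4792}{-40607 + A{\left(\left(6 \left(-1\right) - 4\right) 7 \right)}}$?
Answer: $\frac{233278355}{276000296} + \frac{11465 i \sqrt{35}}{276000296} \approx 0.84521 + 0.00024575 i$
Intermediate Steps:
$A{\left(b \right)} = -17 + b + \sqrt{2} \sqrt{b}$ ($A{\left(b \right)} = \left(-17 + \sqrt{2 b}\right) + b = \left(-17 + \sqrt{2} \sqrt{b}\right) + b = -17 + b + \sqrt{2} \sqrt{b}$)
$\frac{-39187 + 4792}{-40607 + A{\left(\left(6 \left(-1\right) - 4\right) 7 \right)}} = \frac{-39187 + 4792}{-40607 + \left(-17 + \left(6 \left(-1\right) - 4\right) 7 + \sqrt{2} \sqrt{\left(6 \left(-1\right) - 4\right) 7}\right)} = - \frac{34395}{-40607 + \left(-17 + \left(-6 - 4\right) 7 + \sqrt{2} \sqrt{\left(-6 - 4\right) 7}\right)} = - \frac{34395}{-40607 - \left(87 - \sqrt{2} \sqrt{\left(-10\right) 7}\right)} = - \frac{34395}{-40607 - \left(87 - \sqrt{2} \sqrt{-70}\right)} = - \frac{34395}{-40607 - \left(87 - \sqrt{2} i \sqrt{70}\right)} = - \frac{34395}{-40607 - \left(87 - 2 i \sqrt{35}\right)} = - \frac{34395}{-40694 + 2 i \sqrt{35}}$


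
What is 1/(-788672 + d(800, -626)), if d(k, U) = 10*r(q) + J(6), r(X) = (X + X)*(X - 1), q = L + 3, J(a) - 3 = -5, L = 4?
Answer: -1/787834 ≈ -1.2693e-6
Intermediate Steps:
J(a) = -2 (J(a) = 3 - 5 = -2)
q = 7 (q = 4 + 3 = 7)
r(X) = 2*X*(-1 + X) (r(X) = (2*X)*(-1 + X) = 2*X*(-1 + X))
d(k, U) = 838 (d(k, U) = 10*(2*7*(-1 + 7)) - 2 = 10*(2*7*6) - 2 = 10*84 - 2 = 840 - 2 = 838)
1/(-788672 + d(800, -626)) = 1/(-788672 + 838) = 1/(-787834) = -1/787834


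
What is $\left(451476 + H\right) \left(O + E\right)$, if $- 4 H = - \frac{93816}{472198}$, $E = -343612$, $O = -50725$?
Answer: $- \frac{42033581133071787}{236099} \approx -1.7803 \cdot 10^{11}$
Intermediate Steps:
$H = \frac{11727}{236099}$ ($H = - \frac{\left(-93816\right) \frac{1}{472198}}{4} = \left(- \frac{1}{4}\right) \left(- \frac{46908}{236099}\right) = \frac{11727}{236099} \approx 0.04967$)
$\left(451476 + H\right) \left(O + E\right) = \left(451476 + \frac{11727}{236099}\right) \left(-50725 - 343612\right) = \frac{106593043851}{236099} \left(-394337\right) = - \frac{42033581133071787}{236099}$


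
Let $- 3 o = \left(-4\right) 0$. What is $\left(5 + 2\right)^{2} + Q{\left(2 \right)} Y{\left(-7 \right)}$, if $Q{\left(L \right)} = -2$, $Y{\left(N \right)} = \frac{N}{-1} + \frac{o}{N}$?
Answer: $35$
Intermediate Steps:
$o = 0$ ($o = - \frac{\left(-4\right) 0}{3} = \left(- \frac{1}{3}\right) 0 = 0$)
$Y{\left(N \right)} = - N$ ($Y{\left(N \right)} = \frac{N}{-1} + \frac{0}{N} = N \left(-1\right) + 0 = - N + 0 = - N$)
$\left(5 + 2\right)^{2} + Q{\left(2 \right)} Y{\left(-7 \right)} = \left(5 + 2\right)^{2} - 2 \left(\left(-1\right) \left(-7\right)\right) = 7^{2} - 14 = 49 - 14 = 35$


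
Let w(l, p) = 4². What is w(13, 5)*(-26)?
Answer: -416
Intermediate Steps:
w(l, p) = 16
w(13, 5)*(-26) = 16*(-26) = -416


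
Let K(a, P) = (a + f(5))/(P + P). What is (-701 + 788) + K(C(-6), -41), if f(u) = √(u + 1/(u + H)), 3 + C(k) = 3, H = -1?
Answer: 87 - √21/164 ≈ 86.972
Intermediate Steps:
C(k) = 0 (C(k) = -3 + 3 = 0)
f(u) = √(u + 1/(-1 + u)) (f(u) = √(u + 1/(u - 1)) = √(u + 1/(-1 + u)))
K(a, P) = (a + √21/2)/(2*P) (K(a, P) = (a + √((1 + 5*(-1 + 5))/(-1 + 5)))/(P + P) = (a + √((1 + 5*4)/4))/((2*P)) = (a + √((1 + 20)/4))*(1/(2*P)) = (a + √((¼)*21))*(1/(2*P)) = (a + √(21/4))*(1/(2*P)) = (a + √21/2)*(1/(2*P)) = (a + √21/2)/(2*P))
(-701 + 788) + K(C(-6), -41) = (-701 + 788) + (¼)*(√21 + 2*0)/(-41) = 87 + (¼)*(-1/41)*(√21 + 0) = 87 + (¼)*(-1/41)*√21 = 87 - √21/164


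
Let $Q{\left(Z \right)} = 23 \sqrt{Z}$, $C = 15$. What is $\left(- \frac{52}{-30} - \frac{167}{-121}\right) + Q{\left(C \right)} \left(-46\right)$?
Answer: $\frac{5651}{1815} - 1058 \sqrt{15} \approx -4094.5$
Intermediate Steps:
$\left(- \frac{52}{-30} - \frac{167}{-121}\right) + Q{\left(C \right)} \left(-46\right) = \left(- \frac{52}{-30} - \frac{167}{-121}\right) + 23 \sqrt{15} \left(-46\right) = \left(\left(-52\right) \left(- \frac{1}{30}\right) - - \frac{167}{121}\right) - 1058 \sqrt{15} = \left(\frac{26}{15} + \frac{167}{121}\right) - 1058 \sqrt{15} = \frac{5651}{1815} - 1058 \sqrt{15}$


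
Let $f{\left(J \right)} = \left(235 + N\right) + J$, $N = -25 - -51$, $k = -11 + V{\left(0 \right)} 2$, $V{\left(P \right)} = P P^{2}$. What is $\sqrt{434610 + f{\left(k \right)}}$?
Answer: $2 \sqrt{108715} \approx 659.44$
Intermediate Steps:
$V{\left(P \right)} = P^{3}$
$k = -11$ ($k = -11 + 0^{3} \cdot 2 = -11 + 0 \cdot 2 = -11 + 0 = -11$)
$N = 26$ ($N = -25 + 51 = 26$)
$f{\left(J \right)} = 261 + J$ ($f{\left(J \right)} = \left(235 + 26\right) + J = 261 + J$)
$\sqrt{434610 + f{\left(k \right)}} = \sqrt{434610 + \left(261 - 11\right)} = \sqrt{434610 + 250} = \sqrt{434860} = 2 \sqrt{108715}$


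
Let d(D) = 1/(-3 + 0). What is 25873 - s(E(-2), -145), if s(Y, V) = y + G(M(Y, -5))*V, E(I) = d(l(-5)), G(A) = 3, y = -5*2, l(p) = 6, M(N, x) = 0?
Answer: 26318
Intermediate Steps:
y = -10
d(D) = -⅓ (d(D) = 1/(-3) = -⅓)
E(I) = -⅓
s(Y, V) = -10 + 3*V
25873 - s(E(-2), -145) = 25873 - (-10 + 3*(-145)) = 25873 - (-10 - 435) = 25873 - 1*(-445) = 25873 + 445 = 26318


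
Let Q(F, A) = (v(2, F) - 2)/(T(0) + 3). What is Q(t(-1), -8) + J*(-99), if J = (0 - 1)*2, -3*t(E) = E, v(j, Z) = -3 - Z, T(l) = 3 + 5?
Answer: 6518/33 ≈ 197.52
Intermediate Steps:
T(l) = 8
t(E) = -E/3
Q(F, A) = -5/11 - F/11 (Q(F, A) = ((-3 - F) - 2)/(8 + 3) = (-5 - F)/11 = (-5 - F)*(1/11) = -5/11 - F/11)
J = -2 (J = -1*2 = -2)
Q(t(-1), -8) + J*(-99) = (-5/11 - (-1)*(-1)/33) - 2*(-99) = (-5/11 - 1/11*1/3) + 198 = (-5/11 - 1/33) + 198 = -16/33 + 198 = 6518/33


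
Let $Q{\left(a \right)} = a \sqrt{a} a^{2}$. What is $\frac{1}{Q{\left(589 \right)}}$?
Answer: $\frac{\sqrt{589}}{120354180241} \approx 2.0165 \cdot 10^{-10}$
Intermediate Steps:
$Q{\left(a \right)} = a^{\frac{7}{2}}$ ($Q{\left(a \right)} = a^{\frac{3}{2}} a^{2} = a^{\frac{7}{2}}$)
$\frac{1}{Q{\left(589 \right)}} = \frac{1}{589^{\frac{7}{2}}} = \frac{1}{204336469 \sqrt{589}} = \frac{\sqrt{589}}{120354180241}$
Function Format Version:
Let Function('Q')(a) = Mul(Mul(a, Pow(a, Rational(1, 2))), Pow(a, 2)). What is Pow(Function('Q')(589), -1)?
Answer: Mul(Rational(1, 120354180241), Pow(589, Rational(1, 2))) ≈ 2.0165e-10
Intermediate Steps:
Function('Q')(a) = Pow(a, Rational(7, 2)) (Function('Q')(a) = Mul(Pow(a, Rational(3, 2)), Pow(a, 2)) = Pow(a, Rational(7, 2)))
Pow(Function('Q')(589), -1) = Pow(Pow(589, Rational(7, 2)), -1) = Pow(Mul(204336469, Pow(589, Rational(1, 2))), -1) = Mul(Rational(1, 120354180241), Pow(589, Rational(1, 2)))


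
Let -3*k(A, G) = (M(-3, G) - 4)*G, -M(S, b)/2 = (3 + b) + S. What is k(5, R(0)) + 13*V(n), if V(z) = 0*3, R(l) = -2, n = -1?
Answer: 0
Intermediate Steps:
M(S, b) = -6 - 2*S - 2*b (M(S, b) = -2*((3 + b) + S) = -2*(3 + S + b) = -6 - 2*S - 2*b)
V(z) = 0
k(A, G) = -G*(-4 - 2*G)/3 (k(A, G) = -((-6 - 2*(-3) - 2*G) - 4)*G/3 = -((-6 + 6 - 2*G) - 4)*G/3 = -(-2*G - 4)*G/3 = -(-4 - 2*G)*G/3 = -G*(-4 - 2*G)/3)
k(5, R(0)) + 13*V(n) = (2/3)*(-2)*(2 - 2) + 13*0 = (2/3)*(-2)*0 + 0 = 0 + 0 = 0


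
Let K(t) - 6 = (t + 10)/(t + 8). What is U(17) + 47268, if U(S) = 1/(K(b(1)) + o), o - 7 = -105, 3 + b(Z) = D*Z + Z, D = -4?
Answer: 4254119/90 ≈ 47268.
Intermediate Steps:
b(Z) = -3 - 3*Z (b(Z) = -3 + (-4*Z + Z) = -3 - 3*Z)
K(t) = 6 + (10 + t)/(8 + t) (K(t) = 6 + (t + 10)/(t + 8) = 6 + (10 + t)/(8 + t))
o = -98 (o = 7 - 105 = -98)
U(S) = -1/90 (U(S) = 1/((58 + 7*(-3 - 3*1))/(8 + (-3 - 3*1)) - 98) = 1/((58 + 7*(-3 - 3))/(8 + (-3 - 3)) - 98) = 1/((58 + 7*(-6))/(8 - 6) - 98) = 1/((58 - 42)/2 - 98) = 1/((1/2)*16 - 98) = 1/(8 - 98) = 1/(-90) = -1/90)
U(17) + 47268 = -1/90 + 47268 = 4254119/90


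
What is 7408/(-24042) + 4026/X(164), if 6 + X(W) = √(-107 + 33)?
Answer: -13217578/60105 - 183*I*√74/5 ≈ -219.91 - 314.85*I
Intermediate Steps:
X(W) = -6 + I*√74 (X(W) = -6 + √(-107 + 33) = -6 + √(-74) = -6 + I*√74)
7408/(-24042) + 4026/X(164) = 7408/(-24042) + 4026/(-6 + I*√74) = 7408*(-1/24042) + 4026/(-6 + I*√74) = -3704/12021 + 4026/(-6 + I*√74)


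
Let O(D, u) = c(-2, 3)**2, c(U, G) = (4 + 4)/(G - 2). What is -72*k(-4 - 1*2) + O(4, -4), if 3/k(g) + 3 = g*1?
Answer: 88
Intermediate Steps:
c(U, G) = 8/(-2 + G)
k(g) = 3/(-3 + g) (k(g) = 3/(-3 + g*1) = 3/(-3 + g))
O(D, u) = 64 (O(D, u) = (8/(-2 + 3))**2 = (8/1)**2 = (8*1)**2 = 8**2 = 64)
-72*k(-4 - 1*2) + O(4, -4) = -216/(-3 + (-4 - 1*2)) + 64 = -216/(-3 + (-4 - 2)) + 64 = -216/(-3 - 6) + 64 = -216/(-9) + 64 = -216*(-1)/9 + 64 = -72*(-1/3) + 64 = 24 + 64 = 88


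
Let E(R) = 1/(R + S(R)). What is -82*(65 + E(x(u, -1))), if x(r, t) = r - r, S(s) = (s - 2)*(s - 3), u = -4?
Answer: -16031/3 ≈ -5343.7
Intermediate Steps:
S(s) = (-3 + s)*(-2 + s) (S(s) = (-2 + s)*(-3 + s) = (-3 + s)*(-2 + s))
x(r, t) = 0
E(R) = 1/(6 + R**2 - 4*R) (E(R) = 1/(R + (6 + R**2 - 5*R)) = 1/(6 + R**2 - 4*R))
-82*(65 + E(x(u, -1))) = -82*(65 + 1/(6 + 0**2 - 4*0)) = -82*(65 + 1/(6 + 0 + 0)) = -82*(65 + 1/6) = -82*391/6 = -16031/3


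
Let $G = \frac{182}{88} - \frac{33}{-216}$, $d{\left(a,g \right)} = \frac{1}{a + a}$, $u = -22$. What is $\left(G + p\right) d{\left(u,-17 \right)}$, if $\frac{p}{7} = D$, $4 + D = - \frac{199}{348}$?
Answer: $\frac{684031}{1010592} \approx 0.67686$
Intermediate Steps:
$D = - \frac{1591}{348}$ ($D = -4 - \frac{199}{348} = - \frac{1591}{348} \approx -4.5718$)
$p = - \frac{11137}{348}$ ($p = 7 \left(- \frac{1591}{348}\right) = - \frac{11137}{348} \approx -32.003$)
$d{\left(a,g \right)} = \frac{1}{2 a}$
$G = \frac{1759}{792}$ ($G = 182 \cdot \frac{1}{88} - - \frac{11}{72} = \frac{91}{44} + \frac{11}{72} = \frac{1759}{792} \approx 2.221$)
$\left(G + p\right) d{\left(u,-17 \right)} = \left(\frac{1759}{792} - \frac{11137}{348}\right) \frac{1}{2 \left(-22\right)} = - \frac{684031 \cdot \frac{1}{2} \left(- \frac{1}{22}\right)}{22968} = \left(- \frac{684031}{22968}\right) \left(- \frac{1}{44}\right) = \frac{684031}{1010592}$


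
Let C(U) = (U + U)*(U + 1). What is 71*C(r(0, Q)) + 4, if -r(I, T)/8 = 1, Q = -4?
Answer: 7956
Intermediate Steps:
r(I, T) = -8 (r(I, T) = -8*1 = -8)
C(U) = 2*U*(1 + U) (C(U) = (2*U)*(1 + U) = 2*U*(1 + U))
71*C(r(0, Q)) + 4 = 71*(2*(-8)*(1 - 8)) + 4 = 71*(2*(-8)*(-7)) + 4 = 71*112 + 4 = 7952 + 4 = 7956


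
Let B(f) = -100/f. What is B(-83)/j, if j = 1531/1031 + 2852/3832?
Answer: 98769800/182749483 ≈ 0.54047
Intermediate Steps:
j = 2201801/987698 (j = 1531*(1/1031) + 2852*(1/3832) = 1531/1031 + 713/958 = 2201801/987698 ≈ 2.2292)
B(-83)/j = (-100/(-83))/(2201801/987698) = -100*(-1/83)*(987698/2201801) = (100/83)*(987698/2201801) = 98769800/182749483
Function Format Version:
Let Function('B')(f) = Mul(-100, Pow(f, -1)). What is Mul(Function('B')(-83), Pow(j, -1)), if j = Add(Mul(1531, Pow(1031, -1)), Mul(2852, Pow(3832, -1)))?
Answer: Rational(98769800, 182749483) ≈ 0.54047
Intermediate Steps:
j = Rational(2201801, 987698) (j = Add(Mul(1531, Rational(1, 1031)), Mul(2852, Rational(1, 3832))) = Add(Rational(1531, 1031), Rational(713, 958)) = Rational(2201801, 987698) ≈ 2.2292)
Mul(Function('B')(-83), Pow(j, -1)) = Mul(Mul(-100, Pow(-83, -1)), Pow(Rational(2201801, 987698), -1)) = Mul(Mul(-100, Rational(-1, 83)), Rational(987698, 2201801)) = Mul(Rational(100, 83), Rational(987698, 2201801)) = Rational(98769800, 182749483)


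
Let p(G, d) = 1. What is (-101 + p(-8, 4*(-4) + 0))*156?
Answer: -15600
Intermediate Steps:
(-101 + p(-8, 4*(-4) + 0))*156 = (-101 + 1)*156 = -100*156 = -15600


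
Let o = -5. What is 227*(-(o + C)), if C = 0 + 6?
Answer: -227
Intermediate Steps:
C = 6
227*(-(o + C)) = 227*(-(-5 + 6)) = 227*(-1*1) = 227*(-1) = -227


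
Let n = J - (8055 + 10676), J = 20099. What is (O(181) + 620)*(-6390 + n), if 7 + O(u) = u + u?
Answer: -4896450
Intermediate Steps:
O(u) = -7 + 2*u (O(u) = -7 + (u + u) = -7 + 2*u)
n = 1368 (n = 20099 - (8055 + 10676) = 20099 - 1*18731 = 20099 - 18731 = 1368)
(O(181) + 620)*(-6390 + n) = ((-7 + 2*181) + 620)*(-6390 + 1368) = ((-7 + 362) + 620)*(-5022) = (355 + 620)*(-5022) = 975*(-5022) = -4896450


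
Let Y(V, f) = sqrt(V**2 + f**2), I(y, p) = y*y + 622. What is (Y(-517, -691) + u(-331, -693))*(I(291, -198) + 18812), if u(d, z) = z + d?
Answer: -106613760 + 104115*sqrt(744770) ≈ -1.6762e+7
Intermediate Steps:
u(d, z) = d + z
I(y, p) = 622 + y**2 (I(y, p) = y**2 + 622 = 622 + y**2)
(Y(-517, -691) + u(-331, -693))*(I(291, -198) + 18812) = (sqrt((-517)**2 + (-691)**2) + (-331 - 693))*((622 + 291**2) + 18812) = (sqrt(267289 + 477481) - 1024)*((622 + 84681) + 18812) = (sqrt(744770) - 1024)*(85303 + 18812) = (-1024 + sqrt(744770))*104115 = -106613760 + 104115*sqrt(744770)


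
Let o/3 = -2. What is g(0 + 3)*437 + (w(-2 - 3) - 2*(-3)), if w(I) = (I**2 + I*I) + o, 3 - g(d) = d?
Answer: 50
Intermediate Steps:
o = -6 (o = 3*(-2) = -6)
g(d) = 3 - d
w(I) = -6 + 2*I**2 (w(I) = (I**2 + I*I) - 6 = (I**2 + I**2) - 6 = 2*I**2 - 6 = -6 + 2*I**2)
g(0 + 3)*437 + (w(-2 - 3) - 2*(-3)) = (3 - (0 + 3))*437 + ((-6 + 2*(-2 - 3)**2) - 2*(-3)) = (3 - 1*3)*437 + ((-6 + 2*(-5)**2) + 6) = (3 - 3)*437 + ((-6 + 2*25) + 6) = 0*437 + ((-6 + 50) + 6) = 0 + (44 + 6) = 0 + 50 = 50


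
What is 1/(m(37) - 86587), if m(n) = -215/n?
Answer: -37/3203934 ≈ -1.1548e-5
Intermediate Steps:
1/(m(37) - 86587) = 1/(-215/37 - 86587) = 1/(-3203934/37) = -37/3203934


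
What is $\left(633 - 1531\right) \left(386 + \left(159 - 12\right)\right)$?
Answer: $-478634$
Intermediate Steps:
$\left(633 - 1531\right) \left(386 + \left(159 - 12\right)\right) = - 898 \left(386 + 147\right) = \left(-898\right) 533 = -478634$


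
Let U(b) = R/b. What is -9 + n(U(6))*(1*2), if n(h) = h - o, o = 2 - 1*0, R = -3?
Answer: -14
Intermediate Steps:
o = 2 (o = 2 + 0 = 2)
U(b) = -3/b
n(h) = -2 + h (n(h) = h - 1*2 = h - 2 = -2 + h)
-9 + n(U(6))*(1*2) = -9 + (-2 - 3/6)*(1*2) = -9 + (-2 - 3*1/6)*2 = -9 + (-2 - 1/2)*2 = -9 - 5/2*2 = -9 - 5 = -14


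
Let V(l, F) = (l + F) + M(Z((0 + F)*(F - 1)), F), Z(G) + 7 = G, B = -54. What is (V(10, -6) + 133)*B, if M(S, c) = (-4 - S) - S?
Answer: -3402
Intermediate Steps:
Z(G) = -7 + G
M(S, c) = -4 - 2*S
V(l, F) = 10 + F + l - 2*F*(-1 + F) (V(l, F) = (l + F) + (-4 - 2*(-7 + (0 + F)*(F - 1))) = (F + l) + (-4 - 2*(-7 + F*(-1 + F))) = (F + l) + (-4 + (14 - 2*F*(-1 + F))) = (F + l) + (10 - 2*F*(-1 + F)) = 10 + F + l - 2*F*(-1 + F))
(V(10, -6) + 133)*B = ((10 - 6 + 10 - 2*(-6)*(-1 - 6)) + 133)*(-54) = ((10 - 6 + 10 - 2*(-6)*(-7)) + 133)*(-54) = ((10 - 6 + 10 - 84) + 133)*(-54) = (-70 + 133)*(-54) = 63*(-54) = -3402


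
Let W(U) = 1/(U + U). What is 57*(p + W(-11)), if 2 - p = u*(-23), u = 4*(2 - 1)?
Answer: 117819/22 ≈ 5355.4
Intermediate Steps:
u = 4 (u = 4*1 = 4)
W(U) = 1/(2*U)
p = 94 (p = 2 - 4*(-23) = 2 - 1*(-92) = 2 + 92 = 94)
57*(p + W(-11)) = 57*(94 + (1/2)/(-11)) = 57*(94 + (1/2)*(-1/11)) = 57*(94 - 1/22) = 57*(2067/22) = 117819/22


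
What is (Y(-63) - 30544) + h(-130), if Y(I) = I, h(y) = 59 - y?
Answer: -30418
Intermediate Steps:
(Y(-63) - 30544) + h(-130) = (-63 - 30544) + (59 - 1*(-130)) = -30607 + (59 + 130) = -30607 + 189 = -30418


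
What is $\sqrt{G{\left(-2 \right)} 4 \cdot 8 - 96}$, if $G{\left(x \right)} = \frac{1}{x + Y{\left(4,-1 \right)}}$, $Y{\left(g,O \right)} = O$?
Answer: $\frac{8 i \sqrt{15}}{3} \approx 10.328 i$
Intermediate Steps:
$G{\left(x \right)} = \frac{1}{-1 + x}$ ($G{\left(x \right)} = \frac{1}{x - 1} = \frac{1}{-1 + x}$)
$\sqrt{G{\left(-2 \right)} 4 \cdot 8 - 96} = \sqrt{\frac{1}{-1 - 2} \cdot 4 \cdot 8 - 96} = \sqrt{\frac{1}{-3} \cdot 4 \cdot 8 - 96} = \sqrt{\left(- \frac{1}{3}\right) 4 \cdot 8 - 96} = \sqrt{\left(- \frac{4}{3}\right) 8 - 96} = \sqrt{- \frac{32}{3} - 96} = \sqrt{- \frac{320}{3}} = \frac{8 i \sqrt{15}}{3}$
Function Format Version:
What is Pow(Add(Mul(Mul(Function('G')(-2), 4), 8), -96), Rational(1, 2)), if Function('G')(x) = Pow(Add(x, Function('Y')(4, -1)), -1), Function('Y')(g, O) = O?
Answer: Mul(Rational(8, 3), I, Pow(15, Rational(1, 2))) ≈ Mul(10.328, I)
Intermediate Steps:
Function('G')(x) = Pow(Add(-1, x), -1) (Function('G')(x) = Pow(Add(x, -1), -1) = Pow(Add(-1, x), -1))
Pow(Add(Mul(Mul(Function('G')(-2), 4), 8), -96), Rational(1, 2)) = Pow(Add(Mul(Mul(Pow(Add(-1, -2), -1), 4), 8), -96), Rational(1, 2)) = Pow(Add(Mul(Mul(Pow(-3, -1), 4), 8), -96), Rational(1, 2)) = Pow(Add(Mul(Mul(Rational(-1, 3), 4), 8), -96), Rational(1, 2)) = Pow(Add(Mul(Rational(-4, 3), 8), -96), Rational(1, 2)) = Pow(Add(Rational(-32, 3), -96), Rational(1, 2)) = Pow(Rational(-320, 3), Rational(1, 2)) = Mul(Rational(8, 3), I, Pow(15, Rational(1, 2)))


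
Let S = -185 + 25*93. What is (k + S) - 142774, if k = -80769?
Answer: -221403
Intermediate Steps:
S = 2140 (S = -185 + 2325 = 2140)
(k + S) - 142774 = (-80769 + 2140) - 142774 = -78629 - 142774 = -221403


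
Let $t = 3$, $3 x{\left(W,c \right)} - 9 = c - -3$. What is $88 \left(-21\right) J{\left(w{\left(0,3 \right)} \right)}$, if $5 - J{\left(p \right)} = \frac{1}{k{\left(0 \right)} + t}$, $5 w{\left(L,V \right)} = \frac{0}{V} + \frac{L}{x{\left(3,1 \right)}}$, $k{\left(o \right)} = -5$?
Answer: $-10164$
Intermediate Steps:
$x{\left(W,c \right)} = 4 + \frac{c}{3}$ ($x{\left(W,c \right)} = 3 + \frac{c - -3}{3} = 3 + \frac{c + 3}{3} = 3 + \frac{3 + c}{3} = 3 + \left(1 + \frac{c}{3}\right) = 4 + \frac{c}{3}$)
$w{\left(L,V \right)} = \frac{3 L}{65}$ ($w{\left(L,V \right)} = \frac{\frac{0}{V} + \frac{L}{4 + \frac{1}{3} \cdot 1}}{5} = \frac{0 + \frac{L}{4 + \frac{1}{3}}}{5} = \frac{0 + \frac{L}{\frac{13}{3}}}{5} = \frac{0 + L \frac{3}{13}}{5} = \frac{0 + \frac{3 L}{13}}{5} = \frac{\frac{3}{13} L}{5} = \frac{3 L}{65}$)
$J{\left(p \right)} = \frac{11}{2}$ ($J{\left(p \right)} = 5 - \frac{1}{-5 + 3} = 5 - \frac{1}{-2} = 5 - - \frac{1}{2} = 5 + \frac{1}{2} = \frac{11}{2}$)
$88 \left(-21\right) J{\left(w{\left(0,3 \right)} \right)} = 88 \left(-21\right) \frac{11}{2} = \left(-1848\right) \frac{11}{2} = -10164$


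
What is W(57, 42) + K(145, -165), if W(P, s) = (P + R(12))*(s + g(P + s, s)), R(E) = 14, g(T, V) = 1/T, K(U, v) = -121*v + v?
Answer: 2255489/99 ≈ 22783.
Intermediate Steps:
K(U, v) = -120*v
W(P, s) = (14 + P)*(s + 1/(P + s)) (W(P, s) = (P + 14)*(s + 1/(P + s)) = (14 + P)*(s + 1/(P + s)))
W(57, 42) + K(145, -165) = (14 + 57 + 42*(14 + 57)*(57 + 42))/(57 + 42) - 120*(-165) = (14 + 57 + 42*71*99)/99 + 19800 = (14 + 57 + 295218)/99 + 19800 = (1/99)*295289 + 19800 = 295289/99 + 19800 = 2255489/99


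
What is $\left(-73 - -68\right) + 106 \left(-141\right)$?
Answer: $-14951$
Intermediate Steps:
$\left(-73 - -68\right) + 106 \left(-141\right) = \left(-73 + 68\right) - 14946 = -5 - 14946 = -14951$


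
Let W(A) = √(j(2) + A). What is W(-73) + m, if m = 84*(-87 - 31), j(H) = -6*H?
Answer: -9912 + I*√85 ≈ -9912.0 + 9.2195*I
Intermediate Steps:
W(A) = √(-12 + A) (W(A) = √(-6*2 + A) = √(-12 + A))
m = -9912 (m = 84*(-118) = -9912)
W(-73) + m = √(-12 - 73) - 9912 = √(-85) - 9912 = I*√85 - 9912 = -9912 + I*√85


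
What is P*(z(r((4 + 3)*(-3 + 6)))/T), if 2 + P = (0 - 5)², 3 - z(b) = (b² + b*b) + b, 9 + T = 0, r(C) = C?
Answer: 2300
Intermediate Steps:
T = -9 (T = -9 + 0 = -9)
z(b) = 3 - b - 2*b² (z(b) = 3 - ((b² + b*b) + b) = 3 - ((b² + b²) + b) = 3 - (2*b² + b) = 3 - (b + 2*b²) = 3 + (-b - 2*b²) = 3 - b - 2*b²)
P = 23 (P = -2 + (0 - 5)² = -2 + (-5)² = -2 + 25 = 23)
P*(z(r((4 + 3)*(-3 + 6)))/T) = 23*((3 - (4 + 3)*(-3 + 6) - 2*(-3 + 6)²*(4 + 3)²)/(-9)) = 23*((3 - 7*3 - 2*(7*3)²)*(-⅑)) = 23*((3 - 1*21 - 2*21²)*(-⅑)) = 23*((3 - 21 - 2*441)*(-⅑)) = 23*((3 - 21 - 882)*(-⅑)) = 23*(-900*(-⅑)) = 23*100 = 2300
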